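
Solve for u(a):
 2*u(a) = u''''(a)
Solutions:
 u(a) = C1*exp(-2^(1/4)*a) + C2*exp(2^(1/4)*a) + C3*sin(2^(1/4)*a) + C4*cos(2^(1/4)*a)


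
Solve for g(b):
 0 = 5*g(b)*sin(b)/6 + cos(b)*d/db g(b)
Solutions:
 g(b) = C1*cos(b)^(5/6)


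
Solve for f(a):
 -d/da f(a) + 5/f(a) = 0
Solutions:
 f(a) = -sqrt(C1 + 10*a)
 f(a) = sqrt(C1 + 10*a)


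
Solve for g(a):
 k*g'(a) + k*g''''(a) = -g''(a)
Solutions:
 g(a) = C1 + C2*exp(2^(1/3)*a*(6^(1/3)*(sqrt(3)*sqrt(27 + 4/k^3) + 9)^(1/3)/12 - 2^(1/3)*3^(5/6)*I*(sqrt(3)*sqrt(27 + 4/k^3) + 9)^(1/3)/12 + 2/(k*(-3^(1/3) + 3^(5/6)*I)*(sqrt(3)*sqrt(27 + 4/k^3) + 9)^(1/3)))) + C3*exp(2^(1/3)*a*(6^(1/3)*(sqrt(3)*sqrt(27 + 4/k^3) + 9)^(1/3)/12 + 2^(1/3)*3^(5/6)*I*(sqrt(3)*sqrt(27 + 4/k^3) + 9)^(1/3)/12 - 2/(k*(3^(1/3) + 3^(5/6)*I)*(sqrt(3)*sqrt(27 + 4/k^3) + 9)^(1/3)))) + C4*exp(6^(1/3)*a*(-2^(1/3)*(sqrt(3)*sqrt(27 + 4/k^3) + 9)^(1/3) + 2*3^(1/3)/(k*(sqrt(3)*sqrt(27 + 4/k^3) + 9)^(1/3)))/6)


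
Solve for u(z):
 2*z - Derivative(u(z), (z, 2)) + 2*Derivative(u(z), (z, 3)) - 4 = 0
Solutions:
 u(z) = C1 + C2*z + C3*exp(z/2) + z^3/3


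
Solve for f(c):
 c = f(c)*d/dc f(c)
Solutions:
 f(c) = -sqrt(C1 + c^2)
 f(c) = sqrt(C1 + c^2)


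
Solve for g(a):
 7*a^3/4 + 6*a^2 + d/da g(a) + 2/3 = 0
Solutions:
 g(a) = C1 - 7*a^4/16 - 2*a^3 - 2*a/3


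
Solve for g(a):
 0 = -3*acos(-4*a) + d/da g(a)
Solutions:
 g(a) = C1 + 3*a*acos(-4*a) + 3*sqrt(1 - 16*a^2)/4


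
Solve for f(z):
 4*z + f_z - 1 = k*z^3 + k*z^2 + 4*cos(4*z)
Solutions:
 f(z) = C1 + k*z^4/4 + k*z^3/3 - 2*z^2 + z + sin(4*z)


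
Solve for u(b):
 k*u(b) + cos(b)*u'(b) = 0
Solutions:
 u(b) = C1*exp(k*(log(sin(b) - 1) - log(sin(b) + 1))/2)


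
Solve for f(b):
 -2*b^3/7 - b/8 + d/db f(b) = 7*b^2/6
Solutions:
 f(b) = C1 + b^4/14 + 7*b^3/18 + b^2/16


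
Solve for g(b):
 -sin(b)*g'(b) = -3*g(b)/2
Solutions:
 g(b) = C1*(cos(b) - 1)^(3/4)/(cos(b) + 1)^(3/4)


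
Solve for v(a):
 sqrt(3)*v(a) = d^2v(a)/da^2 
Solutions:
 v(a) = C1*exp(-3^(1/4)*a) + C2*exp(3^(1/4)*a)


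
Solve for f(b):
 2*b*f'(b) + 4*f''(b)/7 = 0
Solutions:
 f(b) = C1 + C2*erf(sqrt(7)*b/2)


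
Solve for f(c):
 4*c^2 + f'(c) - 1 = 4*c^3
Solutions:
 f(c) = C1 + c^4 - 4*c^3/3 + c


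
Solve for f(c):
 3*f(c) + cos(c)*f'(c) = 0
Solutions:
 f(c) = C1*(sin(c) - 1)^(3/2)/(sin(c) + 1)^(3/2)


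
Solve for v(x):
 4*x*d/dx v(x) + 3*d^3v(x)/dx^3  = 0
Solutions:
 v(x) = C1 + Integral(C2*airyai(-6^(2/3)*x/3) + C3*airybi(-6^(2/3)*x/3), x)


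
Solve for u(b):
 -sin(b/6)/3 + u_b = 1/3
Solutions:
 u(b) = C1 + b/3 - 2*cos(b/6)


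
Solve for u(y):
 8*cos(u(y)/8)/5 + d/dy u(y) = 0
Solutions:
 8*y/5 - 4*log(sin(u(y)/8) - 1) + 4*log(sin(u(y)/8) + 1) = C1


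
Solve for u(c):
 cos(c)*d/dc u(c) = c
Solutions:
 u(c) = C1 + Integral(c/cos(c), c)


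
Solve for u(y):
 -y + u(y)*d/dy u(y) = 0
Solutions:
 u(y) = -sqrt(C1 + y^2)
 u(y) = sqrt(C1 + y^2)


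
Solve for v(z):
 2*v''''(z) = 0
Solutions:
 v(z) = C1 + C2*z + C3*z^2 + C4*z^3


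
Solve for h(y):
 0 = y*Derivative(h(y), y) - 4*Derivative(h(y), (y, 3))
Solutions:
 h(y) = C1 + Integral(C2*airyai(2^(1/3)*y/2) + C3*airybi(2^(1/3)*y/2), y)


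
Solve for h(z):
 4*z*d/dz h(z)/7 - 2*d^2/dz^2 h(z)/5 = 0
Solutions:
 h(z) = C1 + C2*erfi(sqrt(35)*z/7)


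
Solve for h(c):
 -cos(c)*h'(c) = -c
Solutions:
 h(c) = C1 + Integral(c/cos(c), c)


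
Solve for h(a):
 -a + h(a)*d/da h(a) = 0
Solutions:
 h(a) = -sqrt(C1 + a^2)
 h(a) = sqrt(C1 + a^2)


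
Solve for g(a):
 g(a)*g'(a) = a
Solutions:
 g(a) = -sqrt(C1 + a^2)
 g(a) = sqrt(C1 + a^2)


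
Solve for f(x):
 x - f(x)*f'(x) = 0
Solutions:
 f(x) = -sqrt(C1 + x^2)
 f(x) = sqrt(C1 + x^2)


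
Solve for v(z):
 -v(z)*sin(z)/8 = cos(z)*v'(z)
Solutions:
 v(z) = C1*cos(z)^(1/8)


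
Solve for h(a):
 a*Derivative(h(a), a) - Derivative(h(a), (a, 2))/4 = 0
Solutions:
 h(a) = C1 + C2*erfi(sqrt(2)*a)


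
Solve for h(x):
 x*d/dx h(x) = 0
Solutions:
 h(x) = C1


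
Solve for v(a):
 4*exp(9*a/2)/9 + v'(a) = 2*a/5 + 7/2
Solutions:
 v(a) = C1 + a^2/5 + 7*a/2 - 8*exp(9*a/2)/81


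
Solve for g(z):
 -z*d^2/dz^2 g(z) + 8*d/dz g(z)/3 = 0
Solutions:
 g(z) = C1 + C2*z^(11/3)


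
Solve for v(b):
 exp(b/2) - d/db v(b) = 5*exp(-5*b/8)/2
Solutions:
 v(b) = C1 + 2*exp(b/2) + 4*exp(-5*b/8)


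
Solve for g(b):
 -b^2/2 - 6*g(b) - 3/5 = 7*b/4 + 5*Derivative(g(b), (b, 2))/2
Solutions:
 g(b) = C1*sin(2*sqrt(15)*b/5) + C2*cos(2*sqrt(15)*b/5) - b^2/12 - 7*b/24 - 11/360


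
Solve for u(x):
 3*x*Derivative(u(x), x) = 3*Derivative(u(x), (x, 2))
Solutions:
 u(x) = C1 + C2*erfi(sqrt(2)*x/2)


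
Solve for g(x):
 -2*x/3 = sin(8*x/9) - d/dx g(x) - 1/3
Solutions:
 g(x) = C1 + x^2/3 - x/3 - 9*cos(8*x/9)/8


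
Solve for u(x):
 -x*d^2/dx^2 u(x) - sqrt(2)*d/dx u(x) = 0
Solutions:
 u(x) = C1 + C2*x^(1 - sqrt(2))


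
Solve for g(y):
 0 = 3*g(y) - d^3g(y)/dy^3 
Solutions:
 g(y) = C3*exp(3^(1/3)*y) + (C1*sin(3^(5/6)*y/2) + C2*cos(3^(5/6)*y/2))*exp(-3^(1/3)*y/2)


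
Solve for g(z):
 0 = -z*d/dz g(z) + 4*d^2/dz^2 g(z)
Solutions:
 g(z) = C1 + C2*erfi(sqrt(2)*z/4)


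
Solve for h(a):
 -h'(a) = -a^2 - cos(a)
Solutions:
 h(a) = C1 + a^3/3 + sin(a)


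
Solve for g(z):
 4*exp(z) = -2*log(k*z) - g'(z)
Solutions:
 g(z) = C1 - 2*z*log(k*z) + 2*z - 4*exp(z)


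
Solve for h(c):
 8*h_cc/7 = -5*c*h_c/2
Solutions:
 h(c) = C1 + C2*erf(sqrt(70)*c/8)


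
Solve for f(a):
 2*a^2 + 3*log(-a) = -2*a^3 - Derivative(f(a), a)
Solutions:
 f(a) = C1 - a^4/2 - 2*a^3/3 - 3*a*log(-a) + 3*a


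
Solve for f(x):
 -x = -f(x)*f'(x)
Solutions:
 f(x) = -sqrt(C1 + x^2)
 f(x) = sqrt(C1 + x^2)


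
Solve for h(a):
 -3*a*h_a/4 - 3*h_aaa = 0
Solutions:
 h(a) = C1 + Integral(C2*airyai(-2^(1/3)*a/2) + C3*airybi(-2^(1/3)*a/2), a)


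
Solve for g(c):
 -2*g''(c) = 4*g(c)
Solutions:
 g(c) = C1*sin(sqrt(2)*c) + C2*cos(sqrt(2)*c)


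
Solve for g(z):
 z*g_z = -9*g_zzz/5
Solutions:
 g(z) = C1 + Integral(C2*airyai(-15^(1/3)*z/3) + C3*airybi(-15^(1/3)*z/3), z)


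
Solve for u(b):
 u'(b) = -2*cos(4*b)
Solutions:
 u(b) = C1 - sin(4*b)/2


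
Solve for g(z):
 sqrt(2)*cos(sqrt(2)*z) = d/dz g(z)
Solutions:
 g(z) = C1 + sin(sqrt(2)*z)


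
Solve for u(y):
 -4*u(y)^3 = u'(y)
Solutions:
 u(y) = -sqrt(2)*sqrt(-1/(C1 - 4*y))/2
 u(y) = sqrt(2)*sqrt(-1/(C1 - 4*y))/2


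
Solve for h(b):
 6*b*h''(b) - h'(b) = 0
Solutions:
 h(b) = C1 + C2*b^(7/6)


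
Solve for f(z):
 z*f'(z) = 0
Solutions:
 f(z) = C1


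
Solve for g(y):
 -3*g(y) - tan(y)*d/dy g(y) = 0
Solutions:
 g(y) = C1/sin(y)^3


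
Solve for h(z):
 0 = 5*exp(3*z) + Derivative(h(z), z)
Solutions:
 h(z) = C1 - 5*exp(3*z)/3


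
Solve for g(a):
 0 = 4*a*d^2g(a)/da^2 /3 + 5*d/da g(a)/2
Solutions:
 g(a) = C1 + C2/a^(7/8)


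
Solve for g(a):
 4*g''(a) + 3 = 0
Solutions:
 g(a) = C1 + C2*a - 3*a^2/8


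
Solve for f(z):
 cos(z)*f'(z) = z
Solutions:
 f(z) = C1 + Integral(z/cos(z), z)


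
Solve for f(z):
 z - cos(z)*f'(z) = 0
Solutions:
 f(z) = C1 + Integral(z/cos(z), z)


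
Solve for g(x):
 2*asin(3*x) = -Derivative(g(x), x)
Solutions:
 g(x) = C1 - 2*x*asin(3*x) - 2*sqrt(1 - 9*x^2)/3


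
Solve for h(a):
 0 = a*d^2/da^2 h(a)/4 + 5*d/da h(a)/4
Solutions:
 h(a) = C1 + C2/a^4


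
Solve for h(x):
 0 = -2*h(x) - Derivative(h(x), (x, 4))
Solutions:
 h(x) = (C1*sin(2^(3/4)*x/2) + C2*cos(2^(3/4)*x/2))*exp(-2^(3/4)*x/2) + (C3*sin(2^(3/4)*x/2) + C4*cos(2^(3/4)*x/2))*exp(2^(3/4)*x/2)


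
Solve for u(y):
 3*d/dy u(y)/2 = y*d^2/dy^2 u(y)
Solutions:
 u(y) = C1 + C2*y^(5/2)


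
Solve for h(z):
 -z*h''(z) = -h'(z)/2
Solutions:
 h(z) = C1 + C2*z^(3/2)


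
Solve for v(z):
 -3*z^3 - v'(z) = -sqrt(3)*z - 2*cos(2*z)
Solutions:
 v(z) = C1 - 3*z^4/4 + sqrt(3)*z^2/2 + sin(2*z)


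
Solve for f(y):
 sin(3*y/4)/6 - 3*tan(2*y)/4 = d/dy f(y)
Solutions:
 f(y) = C1 + 3*log(cos(2*y))/8 - 2*cos(3*y/4)/9


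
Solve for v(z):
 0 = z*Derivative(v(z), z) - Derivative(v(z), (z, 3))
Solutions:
 v(z) = C1 + Integral(C2*airyai(z) + C3*airybi(z), z)


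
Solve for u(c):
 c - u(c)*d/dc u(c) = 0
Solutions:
 u(c) = -sqrt(C1 + c^2)
 u(c) = sqrt(C1 + c^2)


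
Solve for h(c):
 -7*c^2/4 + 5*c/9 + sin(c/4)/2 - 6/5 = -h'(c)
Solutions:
 h(c) = C1 + 7*c^3/12 - 5*c^2/18 + 6*c/5 + 2*cos(c/4)


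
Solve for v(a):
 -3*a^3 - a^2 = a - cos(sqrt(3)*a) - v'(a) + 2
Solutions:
 v(a) = C1 + 3*a^4/4 + a^3/3 + a^2/2 + 2*a - sqrt(3)*sin(sqrt(3)*a)/3


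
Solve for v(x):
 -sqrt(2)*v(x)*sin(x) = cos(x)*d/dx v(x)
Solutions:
 v(x) = C1*cos(x)^(sqrt(2))


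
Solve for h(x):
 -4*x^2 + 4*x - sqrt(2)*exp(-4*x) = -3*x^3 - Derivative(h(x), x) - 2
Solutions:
 h(x) = C1 - 3*x^4/4 + 4*x^3/3 - 2*x^2 - 2*x - sqrt(2)*exp(-4*x)/4


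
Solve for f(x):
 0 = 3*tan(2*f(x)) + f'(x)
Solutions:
 f(x) = -asin(C1*exp(-6*x))/2 + pi/2
 f(x) = asin(C1*exp(-6*x))/2


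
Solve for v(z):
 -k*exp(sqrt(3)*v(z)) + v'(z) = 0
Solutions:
 v(z) = sqrt(3)*(2*log(-1/(C1 + k*z)) - log(3))/6


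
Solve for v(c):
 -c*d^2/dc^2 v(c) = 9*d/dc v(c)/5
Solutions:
 v(c) = C1 + C2/c^(4/5)


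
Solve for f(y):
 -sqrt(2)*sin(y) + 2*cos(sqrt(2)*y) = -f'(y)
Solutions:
 f(y) = C1 - sqrt(2)*sin(sqrt(2)*y) - sqrt(2)*cos(y)


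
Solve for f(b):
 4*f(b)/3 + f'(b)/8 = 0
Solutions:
 f(b) = C1*exp(-32*b/3)


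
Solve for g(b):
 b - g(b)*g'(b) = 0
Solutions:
 g(b) = -sqrt(C1 + b^2)
 g(b) = sqrt(C1 + b^2)


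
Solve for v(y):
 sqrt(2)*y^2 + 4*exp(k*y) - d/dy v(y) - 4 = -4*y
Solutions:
 v(y) = C1 + sqrt(2)*y^3/3 + 2*y^2 - 4*y + 4*exp(k*y)/k


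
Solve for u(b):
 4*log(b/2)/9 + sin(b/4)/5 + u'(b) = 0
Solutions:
 u(b) = C1 - 4*b*log(b)/9 + 4*b*log(2)/9 + 4*b/9 + 4*cos(b/4)/5


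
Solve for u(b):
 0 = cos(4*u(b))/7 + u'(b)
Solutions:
 b/7 - log(sin(4*u(b)) - 1)/8 + log(sin(4*u(b)) + 1)/8 = C1


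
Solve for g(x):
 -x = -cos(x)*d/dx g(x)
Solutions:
 g(x) = C1 + Integral(x/cos(x), x)


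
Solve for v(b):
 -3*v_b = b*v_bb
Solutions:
 v(b) = C1 + C2/b^2


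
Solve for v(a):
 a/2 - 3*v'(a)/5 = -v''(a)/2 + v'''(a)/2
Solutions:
 v(a) = C1 + 5*a^2/12 + 25*a/36 + (C2*sin(sqrt(95)*a/10) + C3*cos(sqrt(95)*a/10))*exp(a/2)


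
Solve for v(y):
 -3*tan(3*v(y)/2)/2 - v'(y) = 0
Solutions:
 v(y) = -2*asin(C1*exp(-9*y/4))/3 + 2*pi/3
 v(y) = 2*asin(C1*exp(-9*y/4))/3


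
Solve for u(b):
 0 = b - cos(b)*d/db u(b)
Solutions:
 u(b) = C1 + Integral(b/cos(b), b)


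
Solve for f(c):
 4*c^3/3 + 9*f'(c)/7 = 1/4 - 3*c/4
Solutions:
 f(c) = C1 - 7*c^4/27 - 7*c^2/24 + 7*c/36


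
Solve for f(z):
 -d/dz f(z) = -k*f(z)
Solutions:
 f(z) = C1*exp(k*z)


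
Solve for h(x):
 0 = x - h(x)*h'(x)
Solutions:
 h(x) = -sqrt(C1 + x^2)
 h(x) = sqrt(C1 + x^2)


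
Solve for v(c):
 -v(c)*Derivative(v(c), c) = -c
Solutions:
 v(c) = -sqrt(C1 + c^2)
 v(c) = sqrt(C1 + c^2)


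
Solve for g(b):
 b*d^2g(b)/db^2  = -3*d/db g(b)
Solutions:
 g(b) = C1 + C2/b^2


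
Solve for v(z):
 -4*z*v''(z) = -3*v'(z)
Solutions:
 v(z) = C1 + C2*z^(7/4)


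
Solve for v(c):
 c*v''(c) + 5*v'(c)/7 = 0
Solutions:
 v(c) = C1 + C2*c^(2/7)


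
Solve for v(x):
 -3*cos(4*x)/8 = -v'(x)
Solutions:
 v(x) = C1 + 3*sin(4*x)/32


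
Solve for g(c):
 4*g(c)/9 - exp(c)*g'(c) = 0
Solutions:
 g(c) = C1*exp(-4*exp(-c)/9)


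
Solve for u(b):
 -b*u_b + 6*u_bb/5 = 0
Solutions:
 u(b) = C1 + C2*erfi(sqrt(15)*b/6)


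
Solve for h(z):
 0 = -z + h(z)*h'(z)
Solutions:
 h(z) = -sqrt(C1 + z^2)
 h(z) = sqrt(C1 + z^2)


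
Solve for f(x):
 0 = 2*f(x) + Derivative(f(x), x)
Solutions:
 f(x) = C1*exp(-2*x)


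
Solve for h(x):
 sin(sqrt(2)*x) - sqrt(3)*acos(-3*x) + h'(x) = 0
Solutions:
 h(x) = C1 + sqrt(3)*(x*acos(-3*x) + sqrt(1 - 9*x^2)/3) + sqrt(2)*cos(sqrt(2)*x)/2


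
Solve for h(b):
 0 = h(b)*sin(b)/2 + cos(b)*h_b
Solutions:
 h(b) = C1*sqrt(cos(b))


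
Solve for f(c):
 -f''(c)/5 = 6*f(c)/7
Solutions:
 f(c) = C1*sin(sqrt(210)*c/7) + C2*cos(sqrt(210)*c/7)


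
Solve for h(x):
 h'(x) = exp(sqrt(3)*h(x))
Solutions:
 h(x) = sqrt(3)*(2*log(-1/(C1 + x)) - log(3))/6


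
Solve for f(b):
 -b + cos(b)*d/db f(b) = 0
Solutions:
 f(b) = C1 + Integral(b/cos(b), b)


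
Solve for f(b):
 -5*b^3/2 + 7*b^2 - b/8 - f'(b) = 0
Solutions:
 f(b) = C1 - 5*b^4/8 + 7*b^3/3 - b^2/16


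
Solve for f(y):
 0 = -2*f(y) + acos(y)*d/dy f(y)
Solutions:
 f(y) = C1*exp(2*Integral(1/acos(y), y))


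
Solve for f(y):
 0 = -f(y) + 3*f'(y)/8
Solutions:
 f(y) = C1*exp(8*y/3)


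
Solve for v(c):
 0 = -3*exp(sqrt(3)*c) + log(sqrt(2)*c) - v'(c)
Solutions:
 v(c) = C1 + c*log(c) + c*(-1 + log(2)/2) - sqrt(3)*exp(sqrt(3)*c)


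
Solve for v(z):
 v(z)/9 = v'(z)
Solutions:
 v(z) = C1*exp(z/9)


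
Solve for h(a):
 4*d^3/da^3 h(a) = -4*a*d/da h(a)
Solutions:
 h(a) = C1 + Integral(C2*airyai(-a) + C3*airybi(-a), a)


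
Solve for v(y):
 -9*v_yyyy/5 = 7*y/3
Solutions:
 v(y) = C1 + C2*y + C3*y^2 + C4*y^3 - 7*y^5/648


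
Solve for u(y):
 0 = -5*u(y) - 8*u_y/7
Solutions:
 u(y) = C1*exp(-35*y/8)


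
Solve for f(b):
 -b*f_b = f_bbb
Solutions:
 f(b) = C1 + Integral(C2*airyai(-b) + C3*airybi(-b), b)


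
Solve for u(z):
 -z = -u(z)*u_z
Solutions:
 u(z) = -sqrt(C1 + z^2)
 u(z) = sqrt(C1 + z^2)


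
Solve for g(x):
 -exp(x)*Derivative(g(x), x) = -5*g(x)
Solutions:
 g(x) = C1*exp(-5*exp(-x))


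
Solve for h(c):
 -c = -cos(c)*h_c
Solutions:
 h(c) = C1 + Integral(c/cos(c), c)


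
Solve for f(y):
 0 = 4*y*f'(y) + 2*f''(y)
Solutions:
 f(y) = C1 + C2*erf(y)


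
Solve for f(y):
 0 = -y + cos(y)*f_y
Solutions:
 f(y) = C1 + Integral(y/cos(y), y)


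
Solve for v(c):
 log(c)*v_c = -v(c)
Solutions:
 v(c) = C1*exp(-li(c))


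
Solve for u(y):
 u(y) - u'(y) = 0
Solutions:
 u(y) = C1*exp(y)


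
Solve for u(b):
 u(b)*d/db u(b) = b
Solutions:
 u(b) = -sqrt(C1 + b^2)
 u(b) = sqrt(C1 + b^2)


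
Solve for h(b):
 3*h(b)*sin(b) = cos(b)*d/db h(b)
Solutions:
 h(b) = C1/cos(b)^3


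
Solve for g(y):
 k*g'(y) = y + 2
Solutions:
 g(y) = C1 + y^2/(2*k) + 2*y/k


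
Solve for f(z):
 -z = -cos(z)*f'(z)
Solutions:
 f(z) = C1 + Integral(z/cos(z), z)


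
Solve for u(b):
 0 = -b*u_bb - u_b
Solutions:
 u(b) = C1 + C2*log(b)


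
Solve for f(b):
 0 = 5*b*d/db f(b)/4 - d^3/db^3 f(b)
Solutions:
 f(b) = C1 + Integral(C2*airyai(10^(1/3)*b/2) + C3*airybi(10^(1/3)*b/2), b)


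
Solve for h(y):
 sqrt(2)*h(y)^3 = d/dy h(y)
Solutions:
 h(y) = -sqrt(2)*sqrt(-1/(C1 + sqrt(2)*y))/2
 h(y) = sqrt(2)*sqrt(-1/(C1 + sqrt(2)*y))/2


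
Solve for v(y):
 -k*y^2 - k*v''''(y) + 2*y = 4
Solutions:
 v(y) = C1 + C2*y + C3*y^2 + C4*y^3 - y^6/360 + y^5/(60*k) - y^4/(6*k)


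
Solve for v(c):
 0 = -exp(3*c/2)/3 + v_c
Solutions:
 v(c) = C1 + 2*exp(3*c/2)/9


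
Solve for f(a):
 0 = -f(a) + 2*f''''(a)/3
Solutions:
 f(a) = C1*exp(-2^(3/4)*3^(1/4)*a/2) + C2*exp(2^(3/4)*3^(1/4)*a/2) + C3*sin(2^(3/4)*3^(1/4)*a/2) + C4*cos(2^(3/4)*3^(1/4)*a/2)


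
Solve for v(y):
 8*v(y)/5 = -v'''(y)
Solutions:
 v(y) = C3*exp(-2*5^(2/3)*y/5) + (C1*sin(sqrt(3)*5^(2/3)*y/5) + C2*cos(sqrt(3)*5^(2/3)*y/5))*exp(5^(2/3)*y/5)


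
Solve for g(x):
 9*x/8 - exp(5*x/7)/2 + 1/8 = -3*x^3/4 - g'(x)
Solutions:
 g(x) = C1 - 3*x^4/16 - 9*x^2/16 - x/8 + 7*exp(5*x/7)/10


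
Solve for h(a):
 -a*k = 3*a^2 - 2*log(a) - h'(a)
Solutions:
 h(a) = C1 + a^3 + a^2*k/2 - 2*a*log(a) + 2*a


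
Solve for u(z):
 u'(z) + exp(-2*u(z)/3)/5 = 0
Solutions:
 u(z) = 3*log(-sqrt(C1 - z)) - 3*log(15) + 3*log(30)/2
 u(z) = 3*log(C1 - z)/2 - 3*log(15) + 3*log(30)/2


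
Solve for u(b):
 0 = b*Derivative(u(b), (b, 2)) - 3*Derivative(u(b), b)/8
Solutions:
 u(b) = C1 + C2*b^(11/8)


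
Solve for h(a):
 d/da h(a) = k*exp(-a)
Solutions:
 h(a) = C1 - k*exp(-a)


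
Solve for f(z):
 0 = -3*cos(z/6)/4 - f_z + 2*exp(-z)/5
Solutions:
 f(z) = C1 - 9*sin(z/6)/2 - 2*exp(-z)/5


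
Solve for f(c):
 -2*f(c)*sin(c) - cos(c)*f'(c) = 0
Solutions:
 f(c) = C1*cos(c)^2


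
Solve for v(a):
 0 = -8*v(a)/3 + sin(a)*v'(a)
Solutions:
 v(a) = C1*(cos(a) - 1)^(4/3)/(cos(a) + 1)^(4/3)


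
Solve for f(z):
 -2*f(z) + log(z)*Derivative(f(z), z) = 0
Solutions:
 f(z) = C1*exp(2*li(z))


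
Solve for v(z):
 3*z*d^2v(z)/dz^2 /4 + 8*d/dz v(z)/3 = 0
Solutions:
 v(z) = C1 + C2/z^(23/9)


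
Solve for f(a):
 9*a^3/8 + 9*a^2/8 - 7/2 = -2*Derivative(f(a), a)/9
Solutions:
 f(a) = C1 - 81*a^4/64 - 27*a^3/16 + 63*a/4


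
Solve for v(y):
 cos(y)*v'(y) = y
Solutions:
 v(y) = C1 + Integral(y/cos(y), y)


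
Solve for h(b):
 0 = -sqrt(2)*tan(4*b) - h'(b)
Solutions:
 h(b) = C1 + sqrt(2)*log(cos(4*b))/4


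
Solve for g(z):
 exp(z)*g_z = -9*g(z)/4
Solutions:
 g(z) = C1*exp(9*exp(-z)/4)


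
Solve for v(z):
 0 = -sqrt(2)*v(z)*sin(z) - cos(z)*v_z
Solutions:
 v(z) = C1*cos(z)^(sqrt(2))


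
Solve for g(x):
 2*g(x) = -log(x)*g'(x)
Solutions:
 g(x) = C1*exp(-2*li(x))


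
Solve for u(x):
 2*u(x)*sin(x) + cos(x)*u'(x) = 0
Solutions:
 u(x) = C1*cos(x)^2


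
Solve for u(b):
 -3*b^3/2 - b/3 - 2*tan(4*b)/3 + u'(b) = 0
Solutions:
 u(b) = C1 + 3*b^4/8 + b^2/6 - log(cos(4*b))/6


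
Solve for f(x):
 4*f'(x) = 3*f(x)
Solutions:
 f(x) = C1*exp(3*x/4)


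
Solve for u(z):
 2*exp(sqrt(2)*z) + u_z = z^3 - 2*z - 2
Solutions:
 u(z) = C1 + z^4/4 - z^2 - 2*z - sqrt(2)*exp(sqrt(2)*z)


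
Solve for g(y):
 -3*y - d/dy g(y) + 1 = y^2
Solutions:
 g(y) = C1 - y^3/3 - 3*y^2/2 + y


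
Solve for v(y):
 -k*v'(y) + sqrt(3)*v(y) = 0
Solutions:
 v(y) = C1*exp(sqrt(3)*y/k)


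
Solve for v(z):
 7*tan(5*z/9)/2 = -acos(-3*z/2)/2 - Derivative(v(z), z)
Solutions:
 v(z) = C1 - z*acos(-3*z/2)/2 - sqrt(4 - 9*z^2)/6 + 63*log(cos(5*z/9))/10


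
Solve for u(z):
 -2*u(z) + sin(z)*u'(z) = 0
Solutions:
 u(z) = C1*(cos(z) - 1)/(cos(z) + 1)


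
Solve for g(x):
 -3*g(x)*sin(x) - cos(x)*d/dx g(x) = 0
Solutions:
 g(x) = C1*cos(x)^3


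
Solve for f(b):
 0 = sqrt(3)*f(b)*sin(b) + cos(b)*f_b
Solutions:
 f(b) = C1*cos(b)^(sqrt(3))


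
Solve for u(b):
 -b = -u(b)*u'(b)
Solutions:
 u(b) = -sqrt(C1 + b^2)
 u(b) = sqrt(C1 + b^2)


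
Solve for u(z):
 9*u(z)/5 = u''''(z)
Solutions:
 u(z) = C1*exp(-sqrt(3)*5^(3/4)*z/5) + C2*exp(sqrt(3)*5^(3/4)*z/5) + C3*sin(sqrt(3)*5^(3/4)*z/5) + C4*cos(sqrt(3)*5^(3/4)*z/5)


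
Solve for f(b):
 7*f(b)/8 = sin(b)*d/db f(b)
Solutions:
 f(b) = C1*(cos(b) - 1)^(7/16)/(cos(b) + 1)^(7/16)


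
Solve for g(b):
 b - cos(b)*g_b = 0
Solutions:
 g(b) = C1 + Integral(b/cos(b), b)


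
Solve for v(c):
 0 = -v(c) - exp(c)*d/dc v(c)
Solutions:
 v(c) = C1*exp(exp(-c))


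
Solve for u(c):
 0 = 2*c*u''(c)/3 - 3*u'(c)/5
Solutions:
 u(c) = C1 + C2*c^(19/10)


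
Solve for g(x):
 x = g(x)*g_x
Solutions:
 g(x) = -sqrt(C1 + x^2)
 g(x) = sqrt(C1 + x^2)


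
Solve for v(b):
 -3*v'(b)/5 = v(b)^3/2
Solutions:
 v(b) = -sqrt(3)*sqrt(-1/(C1 - 5*b))
 v(b) = sqrt(3)*sqrt(-1/(C1 - 5*b))


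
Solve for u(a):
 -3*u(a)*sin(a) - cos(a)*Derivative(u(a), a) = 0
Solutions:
 u(a) = C1*cos(a)^3


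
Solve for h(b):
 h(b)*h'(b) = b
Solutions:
 h(b) = -sqrt(C1 + b^2)
 h(b) = sqrt(C1 + b^2)


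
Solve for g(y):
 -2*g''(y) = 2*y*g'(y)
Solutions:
 g(y) = C1 + C2*erf(sqrt(2)*y/2)


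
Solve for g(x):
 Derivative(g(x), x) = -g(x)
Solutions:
 g(x) = C1*exp(-x)


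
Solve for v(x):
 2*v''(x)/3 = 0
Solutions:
 v(x) = C1 + C2*x


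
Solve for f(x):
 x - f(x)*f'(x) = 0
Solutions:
 f(x) = -sqrt(C1 + x^2)
 f(x) = sqrt(C1 + x^2)


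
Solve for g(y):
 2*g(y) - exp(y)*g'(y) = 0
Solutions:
 g(y) = C1*exp(-2*exp(-y))


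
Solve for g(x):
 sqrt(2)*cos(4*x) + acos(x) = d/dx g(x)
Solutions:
 g(x) = C1 + x*acos(x) - sqrt(1 - x^2) + sqrt(2)*sin(4*x)/4


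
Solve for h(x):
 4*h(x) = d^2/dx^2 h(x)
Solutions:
 h(x) = C1*exp(-2*x) + C2*exp(2*x)


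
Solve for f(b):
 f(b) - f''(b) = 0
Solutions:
 f(b) = C1*exp(-b) + C2*exp(b)


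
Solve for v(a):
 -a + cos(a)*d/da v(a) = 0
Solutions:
 v(a) = C1 + Integral(a/cos(a), a)


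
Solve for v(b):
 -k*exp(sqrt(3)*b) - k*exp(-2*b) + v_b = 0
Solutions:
 v(b) = C1 + sqrt(3)*k*exp(sqrt(3)*b)/3 - k*exp(-2*b)/2


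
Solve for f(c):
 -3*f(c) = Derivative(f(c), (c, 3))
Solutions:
 f(c) = C3*exp(-3^(1/3)*c) + (C1*sin(3^(5/6)*c/2) + C2*cos(3^(5/6)*c/2))*exp(3^(1/3)*c/2)


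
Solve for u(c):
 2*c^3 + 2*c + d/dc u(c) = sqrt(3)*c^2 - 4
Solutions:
 u(c) = C1 - c^4/2 + sqrt(3)*c^3/3 - c^2 - 4*c


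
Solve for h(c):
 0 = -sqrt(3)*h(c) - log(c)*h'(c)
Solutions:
 h(c) = C1*exp(-sqrt(3)*li(c))


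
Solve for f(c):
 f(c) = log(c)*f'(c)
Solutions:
 f(c) = C1*exp(li(c))


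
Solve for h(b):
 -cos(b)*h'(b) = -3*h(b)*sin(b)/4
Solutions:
 h(b) = C1/cos(b)^(3/4)


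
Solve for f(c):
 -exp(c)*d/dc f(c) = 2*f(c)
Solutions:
 f(c) = C1*exp(2*exp(-c))


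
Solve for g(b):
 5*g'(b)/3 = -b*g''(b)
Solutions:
 g(b) = C1 + C2/b^(2/3)


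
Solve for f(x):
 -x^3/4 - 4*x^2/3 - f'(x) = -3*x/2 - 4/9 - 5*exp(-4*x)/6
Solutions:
 f(x) = C1 - x^4/16 - 4*x^3/9 + 3*x^2/4 + 4*x/9 - 5*exp(-4*x)/24


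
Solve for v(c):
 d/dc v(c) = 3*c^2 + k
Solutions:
 v(c) = C1 + c^3 + c*k


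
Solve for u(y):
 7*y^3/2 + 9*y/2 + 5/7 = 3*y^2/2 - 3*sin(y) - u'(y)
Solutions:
 u(y) = C1 - 7*y^4/8 + y^3/2 - 9*y^2/4 - 5*y/7 + 3*cos(y)


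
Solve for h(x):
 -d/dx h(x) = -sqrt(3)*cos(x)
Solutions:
 h(x) = C1 + sqrt(3)*sin(x)


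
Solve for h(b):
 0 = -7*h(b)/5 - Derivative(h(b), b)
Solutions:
 h(b) = C1*exp(-7*b/5)


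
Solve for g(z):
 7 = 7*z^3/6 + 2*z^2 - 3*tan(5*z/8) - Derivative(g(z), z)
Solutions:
 g(z) = C1 + 7*z^4/24 + 2*z^3/3 - 7*z + 24*log(cos(5*z/8))/5


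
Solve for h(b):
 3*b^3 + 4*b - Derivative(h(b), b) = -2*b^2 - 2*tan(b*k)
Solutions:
 h(b) = C1 + 3*b^4/4 + 2*b^3/3 + 2*b^2 + 2*Piecewise((-log(cos(b*k))/k, Ne(k, 0)), (0, True))


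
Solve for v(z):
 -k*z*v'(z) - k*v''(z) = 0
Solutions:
 v(z) = C1 + C2*erf(sqrt(2)*z/2)


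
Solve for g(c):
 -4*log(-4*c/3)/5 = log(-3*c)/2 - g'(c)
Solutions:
 g(c) = C1 + 13*c*log(-c)/10 + c*(-13 - 3*log(3) + 16*log(2))/10


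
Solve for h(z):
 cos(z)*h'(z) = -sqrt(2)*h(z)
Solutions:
 h(z) = C1*(sin(z) - 1)^(sqrt(2)/2)/(sin(z) + 1)^(sqrt(2)/2)


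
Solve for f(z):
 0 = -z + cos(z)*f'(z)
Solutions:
 f(z) = C1 + Integral(z/cos(z), z)


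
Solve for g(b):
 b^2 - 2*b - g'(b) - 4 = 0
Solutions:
 g(b) = C1 + b^3/3 - b^2 - 4*b


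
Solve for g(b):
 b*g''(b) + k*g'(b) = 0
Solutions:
 g(b) = C1 + b^(1 - re(k))*(C2*sin(log(b)*Abs(im(k))) + C3*cos(log(b)*im(k)))


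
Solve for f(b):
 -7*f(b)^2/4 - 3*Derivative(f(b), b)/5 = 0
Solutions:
 f(b) = 12/(C1 + 35*b)


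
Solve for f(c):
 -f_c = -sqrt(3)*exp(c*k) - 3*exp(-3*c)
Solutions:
 f(c) = C1 - exp(-3*c) + sqrt(3)*exp(c*k)/k


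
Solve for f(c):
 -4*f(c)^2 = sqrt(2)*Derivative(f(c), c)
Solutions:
 f(c) = 1/(C1 + 2*sqrt(2)*c)


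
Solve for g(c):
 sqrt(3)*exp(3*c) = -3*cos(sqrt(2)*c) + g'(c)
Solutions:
 g(c) = C1 + sqrt(3)*exp(3*c)/3 + 3*sqrt(2)*sin(sqrt(2)*c)/2


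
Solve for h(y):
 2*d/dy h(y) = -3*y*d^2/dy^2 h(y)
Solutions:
 h(y) = C1 + C2*y^(1/3)


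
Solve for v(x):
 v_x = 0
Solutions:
 v(x) = C1


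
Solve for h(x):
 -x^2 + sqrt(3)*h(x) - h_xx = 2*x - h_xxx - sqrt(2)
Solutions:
 h(x) = C1*exp(x*((-1 + sqrt(-4 + (-2 + 27*sqrt(3))^2)/2 + 27*sqrt(3)/2)^(-1/3) + 2 + (-1 + sqrt(-4 + (-2 + 27*sqrt(3))^2)/2 + 27*sqrt(3)/2)^(1/3))/6)*sin(sqrt(3)*x*(-(-1 + sqrt(-4 + (-2 + 27*sqrt(3))^2)/2 + 27*sqrt(3)/2)^(1/3) + (-1 + sqrt(-4 + (-2 + 27*sqrt(3))^2)/2 + 27*sqrt(3)/2)^(-1/3))/6) + C2*exp(x*((-1 + sqrt(-4 + (-2 + 27*sqrt(3))^2)/2 + 27*sqrt(3)/2)^(-1/3) + 2 + (-1 + sqrt(-4 + (-2 + 27*sqrt(3))^2)/2 + 27*sqrt(3)/2)^(1/3))/6)*cos(sqrt(3)*x*(-(-1 + sqrt(-4 + (-2 + 27*sqrt(3))^2)/2 + 27*sqrt(3)/2)^(1/3) + (-1 + sqrt(-4 + (-2 + 27*sqrt(3))^2)/2 + 27*sqrt(3)/2)^(-1/3))/6) + C3*exp(x*(-(-1 + sqrt(-4 + (-2 + 27*sqrt(3))^2)/2 + 27*sqrt(3)/2)^(1/3) - 1/(-1 + sqrt(-4 + (-2 + 27*sqrt(3))^2)/2 + 27*sqrt(3)/2)^(1/3) + 1)/3) + sqrt(3)*x^2/3 + 2*sqrt(3)*x/3 - sqrt(6)/3 + 2/3


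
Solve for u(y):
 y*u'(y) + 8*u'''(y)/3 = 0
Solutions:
 u(y) = C1 + Integral(C2*airyai(-3^(1/3)*y/2) + C3*airybi(-3^(1/3)*y/2), y)


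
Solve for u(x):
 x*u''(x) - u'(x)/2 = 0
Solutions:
 u(x) = C1 + C2*x^(3/2)


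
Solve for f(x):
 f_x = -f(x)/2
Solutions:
 f(x) = C1*exp(-x/2)


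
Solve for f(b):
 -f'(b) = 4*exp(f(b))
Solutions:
 f(b) = log(1/(C1 + 4*b))


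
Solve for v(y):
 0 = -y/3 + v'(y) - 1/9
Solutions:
 v(y) = C1 + y^2/6 + y/9


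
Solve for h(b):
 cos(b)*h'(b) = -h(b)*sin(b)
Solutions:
 h(b) = C1*cos(b)


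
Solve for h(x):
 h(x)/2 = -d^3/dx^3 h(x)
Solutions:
 h(x) = C3*exp(-2^(2/3)*x/2) + (C1*sin(2^(2/3)*sqrt(3)*x/4) + C2*cos(2^(2/3)*sqrt(3)*x/4))*exp(2^(2/3)*x/4)


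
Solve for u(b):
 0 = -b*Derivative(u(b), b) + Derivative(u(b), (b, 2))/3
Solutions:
 u(b) = C1 + C2*erfi(sqrt(6)*b/2)


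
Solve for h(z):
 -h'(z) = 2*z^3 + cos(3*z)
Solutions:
 h(z) = C1 - z^4/2 - sin(3*z)/3


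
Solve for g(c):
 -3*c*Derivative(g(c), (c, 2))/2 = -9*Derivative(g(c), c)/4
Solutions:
 g(c) = C1 + C2*c^(5/2)


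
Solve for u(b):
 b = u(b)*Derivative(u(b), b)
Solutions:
 u(b) = -sqrt(C1 + b^2)
 u(b) = sqrt(C1 + b^2)


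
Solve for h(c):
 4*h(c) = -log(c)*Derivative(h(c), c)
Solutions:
 h(c) = C1*exp(-4*li(c))


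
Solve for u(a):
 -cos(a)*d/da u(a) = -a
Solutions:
 u(a) = C1 + Integral(a/cos(a), a)


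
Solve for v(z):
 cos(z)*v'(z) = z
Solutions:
 v(z) = C1 + Integral(z/cos(z), z)


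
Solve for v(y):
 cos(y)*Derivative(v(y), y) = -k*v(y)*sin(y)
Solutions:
 v(y) = C1*exp(k*log(cos(y)))


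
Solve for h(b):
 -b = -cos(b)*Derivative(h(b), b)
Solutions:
 h(b) = C1 + Integral(b/cos(b), b)


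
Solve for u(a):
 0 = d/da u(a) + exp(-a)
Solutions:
 u(a) = C1 + exp(-a)


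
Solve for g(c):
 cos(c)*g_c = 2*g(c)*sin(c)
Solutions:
 g(c) = C1/cos(c)^2


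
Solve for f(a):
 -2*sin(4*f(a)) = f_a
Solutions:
 f(a) = -acos((-C1 - exp(16*a))/(C1 - exp(16*a)))/4 + pi/2
 f(a) = acos((-C1 - exp(16*a))/(C1 - exp(16*a)))/4


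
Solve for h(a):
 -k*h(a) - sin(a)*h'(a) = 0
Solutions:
 h(a) = C1*exp(k*(-log(cos(a) - 1) + log(cos(a) + 1))/2)


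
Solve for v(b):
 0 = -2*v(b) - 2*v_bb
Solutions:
 v(b) = C1*sin(b) + C2*cos(b)


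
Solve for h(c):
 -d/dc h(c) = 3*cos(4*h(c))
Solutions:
 h(c) = -asin((C1 + exp(24*c))/(C1 - exp(24*c)))/4 + pi/4
 h(c) = asin((C1 + exp(24*c))/(C1 - exp(24*c)))/4


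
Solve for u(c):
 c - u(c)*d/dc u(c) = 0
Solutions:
 u(c) = -sqrt(C1 + c^2)
 u(c) = sqrt(C1 + c^2)


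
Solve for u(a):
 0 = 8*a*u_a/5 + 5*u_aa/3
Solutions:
 u(a) = C1 + C2*erf(2*sqrt(3)*a/5)


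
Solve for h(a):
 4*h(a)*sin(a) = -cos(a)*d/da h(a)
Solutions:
 h(a) = C1*cos(a)^4


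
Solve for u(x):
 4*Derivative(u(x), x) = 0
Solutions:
 u(x) = C1


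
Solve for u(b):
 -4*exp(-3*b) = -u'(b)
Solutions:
 u(b) = C1 - 4*exp(-3*b)/3


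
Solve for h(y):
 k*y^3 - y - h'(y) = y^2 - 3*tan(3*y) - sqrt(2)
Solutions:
 h(y) = C1 + k*y^4/4 - y^3/3 - y^2/2 + sqrt(2)*y - log(cos(3*y))


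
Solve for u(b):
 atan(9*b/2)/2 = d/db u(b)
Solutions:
 u(b) = C1 + b*atan(9*b/2)/2 - log(81*b^2 + 4)/18


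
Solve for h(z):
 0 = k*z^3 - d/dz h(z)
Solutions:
 h(z) = C1 + k*z^4/4


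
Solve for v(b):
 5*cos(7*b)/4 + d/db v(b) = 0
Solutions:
 v(b) = C1 - 5*sin(7*b)/28


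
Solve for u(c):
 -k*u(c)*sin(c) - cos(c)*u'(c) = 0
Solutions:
 u(c) = C1*exp(k*log(cos(c)))


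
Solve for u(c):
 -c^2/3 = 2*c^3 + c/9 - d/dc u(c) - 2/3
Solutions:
 u(c) = C1 + c^4/2 + c^3/9 + c^2/18 - 2*c/3


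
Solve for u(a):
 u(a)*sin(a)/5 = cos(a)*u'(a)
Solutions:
 u(a) = C1/cos(a)^(1/5)


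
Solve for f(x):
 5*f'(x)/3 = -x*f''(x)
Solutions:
 f(x) = C1 + C2/x^(2/3)


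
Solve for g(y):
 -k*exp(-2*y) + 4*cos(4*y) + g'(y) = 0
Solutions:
 g(y) = C1 - k*exp(-2*y)/2 - sin(4*y)


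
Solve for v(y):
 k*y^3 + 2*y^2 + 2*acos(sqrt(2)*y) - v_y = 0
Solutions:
 v(y) = C1 + k*y^4/4 + 2*y^3/3 + 2*y*acos(sqrt(2)*y) - sqrt(2)*sqrt(1 - 2*y^2)


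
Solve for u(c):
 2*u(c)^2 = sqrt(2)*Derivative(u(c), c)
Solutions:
 u(c) = -1/(C1 + sqrt(2)*c)


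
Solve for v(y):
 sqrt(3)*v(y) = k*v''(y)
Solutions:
 v(y) = C1*exp(-3^(1/4)*y*sqrt(1/k)) + C2*exp(3^(1/4)*y*sqrt(1/k))


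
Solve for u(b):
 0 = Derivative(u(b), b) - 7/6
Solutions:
 u(b) = C1 + 7*b/6


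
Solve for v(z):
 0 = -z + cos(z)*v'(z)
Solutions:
 v(z) = C1 + Integral(z/cos(z), z)


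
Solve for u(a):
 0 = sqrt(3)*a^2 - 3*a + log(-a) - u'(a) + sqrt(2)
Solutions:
 u(a) = C1 + sqrt(3)*a^3/3 - 3*a^2/2 + a*log(-a) + a*(-1 + sqrt(2))


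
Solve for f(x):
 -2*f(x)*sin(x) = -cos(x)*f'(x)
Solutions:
 f(x) = C1/cos(x)^2


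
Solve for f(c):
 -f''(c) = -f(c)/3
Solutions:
 f(c) = C1*exp(-sqrt(3)*c/3) + C2*exp(sqrt(3)*c/3)


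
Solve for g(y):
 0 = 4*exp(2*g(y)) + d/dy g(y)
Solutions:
 g(y) = log(-sqrt(-1/(C1 - 4*y))) - log(2)/2
 g(y) = log(-1/(C1 - 4*y))/2 - log(2)/2


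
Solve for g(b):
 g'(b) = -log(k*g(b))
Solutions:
 li(k*g(b))/k = C1 - b


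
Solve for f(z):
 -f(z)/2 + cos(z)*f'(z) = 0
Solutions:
 f(z) = C1*(sin(z) + 1)^(1/4)/(sin(z) - 1)^(1/4)


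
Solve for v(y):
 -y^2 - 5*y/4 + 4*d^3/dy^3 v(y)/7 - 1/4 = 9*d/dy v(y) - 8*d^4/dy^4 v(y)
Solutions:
 v(y) = C1 + C2*exp(-y*(2*2^(1/3)/(63*sqrt(1750245) + 83347)^(1/3) + 4 + 2^(2/3)*(63*sqrt(1750245) + 83347)^(1/3))/168)*sin(2^(1/3)*sqrt(3)*y*(-2^(1/3)*(63*sqrt(1750245) + 83347)^(1/3) + 2/(63*sqrt(1750245) + 83347)^(1/3))/168) + C3*exp(-y*(2*2^(1/3)/(63*sqrt(1750245) + 83347)^(1/3) + 4 + 2^(2/3)*(63*sqrt(1750245) + 83347)^(1/3))/168)*cos(2^(1/3)*sqrt(3)*y*(-2^(1/3)*(63*sqrt(1750245) + 83347)^(1/3) + 2/(63*sqrt(1750245) + 83347)^(1/3))/168) + C4*exp(y*(-2 + 2*2^(1/3)/(63*sqrt(1750245) + 83347)^(1/3) + 2^(2/3)*(63*sqrt(1750245) + 83347)^(1/3))/84) - y^3/27 - 5*y^2/72 - 95*y/2268


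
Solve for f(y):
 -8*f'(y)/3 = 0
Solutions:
 f(y) = C1


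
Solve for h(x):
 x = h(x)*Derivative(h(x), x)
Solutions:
 h(x) = -sqrt(C1 + x^2)
 h(x) = sqrt(C1 + x^2)


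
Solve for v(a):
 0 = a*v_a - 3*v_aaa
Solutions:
 v(a) = C1 + Integral(C2*airyai(3^(2/3)*a/3) + C3*airybi(3^(2/3)*a/3), a)


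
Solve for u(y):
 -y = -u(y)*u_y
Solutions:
 u(y) = -sqrt(C1 + y^2)
 u(y) = sqrt(C1 + y^2)


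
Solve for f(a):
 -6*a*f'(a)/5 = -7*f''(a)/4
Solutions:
 f(a) = C1 + C2*erfi(2*sqrt(105)*a/35)


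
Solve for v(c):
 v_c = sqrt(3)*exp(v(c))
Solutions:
 v(c) = log(-1/(C1 + sqrt(3)*c))


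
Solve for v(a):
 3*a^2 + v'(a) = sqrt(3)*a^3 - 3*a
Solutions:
 v(a) = C1 + sqrt(3)*a^4/4 - a^3 - 3*a^2/2


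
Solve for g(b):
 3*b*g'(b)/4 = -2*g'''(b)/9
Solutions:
 g(b) = C1 + Integral(C2*airyai(-3*b/2) + C3*airybi(-3*b/2), b)


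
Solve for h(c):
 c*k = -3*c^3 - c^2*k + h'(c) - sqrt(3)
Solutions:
 h(c) = C1 + 3*c^4/4 + c^3*k/3 + c^2*k/2 + sqrt(3)*c


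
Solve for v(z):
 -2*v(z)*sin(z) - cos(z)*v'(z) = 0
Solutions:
 v(z) = C1*cos(z)^2


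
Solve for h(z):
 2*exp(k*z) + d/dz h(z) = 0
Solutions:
 h(z) = C1 - 2*exp(k*z)/k


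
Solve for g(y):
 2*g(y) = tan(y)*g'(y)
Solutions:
 g(y) = C1*sin(y)^2


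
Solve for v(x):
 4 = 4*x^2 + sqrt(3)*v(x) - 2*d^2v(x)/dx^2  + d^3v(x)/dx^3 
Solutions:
 v(x) = C1*exp(x*(4/(-8 + sqrt(-256 + (-16 + 27*sqrt(3))^2)/2 + 27*sqrt(3)/2)^(1/3) + (-8 + sqrt(-256 + (-16 + 27*sqrt(3))^2)/2 + 27*sqrt(3)/2)^(1/3) + 4)/6)*sin(sqrt(3)*x*(-(-8 + sqrt(-256 + (-16 + 27*sqrt(3))^2)/2 + 27*sqrt(3)/2)^(1/3) + 4/(-8 + sqrt(-256 + (-16 + 27*sqrt(3))^2)/2 + 27*sqrt(3)/2)^(1/3))/6) + C2*exp(x*(4/(-8 + sqrt(-256 + (-16 + 27*sqrt(3))^2)/2 + 27*sqrt(3)/2)^(1/3) + (-8 + sqrt(-256 + (-16 + 27*sqrt(3))^2)/2 + 27*sqrt(3)/2)^(1/3) + 4)/6)*cos(sqrt(3)*x*(-(-8 + sqrt(-256 + (-16 + 27*sqrt(3))^2)/2 + 27*sqrt(3)/2)^(1/3) + 4/(-8 + sqrt(-256 + (-16 + 27*sqrt(3))^2)/2 + 27*sqrt(3)/2)^(1/3))/6) + C3*exp(x*(-(-8 + sqrt(-256 + (-16 + 27*sqrt(3))^2)/2 + 27*sqrt(3)/2)^(1/3) - 4/(-8 + sqrt(-256 + (-16 + 27*sqrt(3))^2)/2 + 27*sqrt(3)/2)^(1/3) + 2)/3) - 4*sqrt(3)*x^2/3 - 16/3 + 4*sqrt(3)/3


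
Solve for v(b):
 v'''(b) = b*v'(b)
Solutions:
 v(b) = C1 + Integral(C2*airyai(b) + C3*airybi(b), b)


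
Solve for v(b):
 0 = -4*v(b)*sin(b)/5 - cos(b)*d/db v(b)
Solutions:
 v(b) = C1*cos(b)^(4/5)


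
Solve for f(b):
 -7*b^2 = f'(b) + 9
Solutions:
 f(b) = C1 - 7*b^3/3 - 9*b


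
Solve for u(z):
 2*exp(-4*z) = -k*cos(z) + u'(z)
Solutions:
 u(z) = C1 + k*sin(z) - exp(-4*z)/2


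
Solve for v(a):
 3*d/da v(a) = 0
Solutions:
 v(a) = C1


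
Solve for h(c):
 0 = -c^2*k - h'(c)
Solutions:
 h(c) = C1 - c^3*k/3


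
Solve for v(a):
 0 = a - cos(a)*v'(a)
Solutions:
 v(a) = C1 + Integral(a/cos(a), a)


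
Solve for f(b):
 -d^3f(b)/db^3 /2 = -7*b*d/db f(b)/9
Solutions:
 f(b) = C1 + Integral(C2*airyai(42^(1/3)*b/3) + C3*airybi(42^(1/3)*b/3), b)


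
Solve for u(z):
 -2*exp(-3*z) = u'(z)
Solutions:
 u(z) = C1 + 2*exp(-3*z)/3


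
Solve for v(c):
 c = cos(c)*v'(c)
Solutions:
 v(c) = C1 + Integral(c/cos(c), c)


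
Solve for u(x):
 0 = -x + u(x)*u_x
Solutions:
 u(x) = -sqrt(C1 + x^2)
 u(x) = sqrt(C1 + x^2)


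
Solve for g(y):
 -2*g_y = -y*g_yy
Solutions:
 g(y) = C1 + C2*y^3


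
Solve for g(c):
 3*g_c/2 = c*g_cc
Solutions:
 g(c) = C1 + C2*c^(5/2)


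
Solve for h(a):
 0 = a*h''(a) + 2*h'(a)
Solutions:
 h(a) = C1 + C2/a


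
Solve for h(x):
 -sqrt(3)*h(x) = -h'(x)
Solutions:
 h(x) = C1*exp(sqrt(3)*x)


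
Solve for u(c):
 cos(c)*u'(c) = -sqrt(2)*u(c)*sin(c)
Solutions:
 u(c) = C1*cos(c)^(sqrt(2))


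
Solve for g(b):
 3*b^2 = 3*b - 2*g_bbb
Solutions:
 g(b) = C1 + C2*b + C3*b^2 - b^5/40 + b^4/16


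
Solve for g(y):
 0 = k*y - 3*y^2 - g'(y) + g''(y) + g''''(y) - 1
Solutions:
 g(y) = C1 + C2*exp(-y*(-2*18^(1/3)/(9 + sqrt(93))^(1/3) + 12^(1/3)*(9 + sqrt(93))^(1/3))/12)*sin(2^(1/3)*3^(1/6)*y*(6/(9 + sqrt(93))^(1/3) + 2^(1/3)*3^(2/3)*(9 + sqrt(93))^(1/3))/12) + C3*exp(-y*(-2*18^(1/3)/(9 + sqrt(93))^(1/3) + 12^(1/3)*(9 + sqrt(93))^(1/3))/12)*cos(2^(1/3)*3^(1/6)*y*(6/(9 + sqrt(93))^(1/3) + 2^(1/3)*3^(2/3)*(9 + sqrt(93))^(1/3))/12) + C4*exp(y*(-2*18^(1/3)/(9 + sqrt(93))^(1/3) + 12^(1/3)*(9 + sqrt(93))^(1/3))/6) + k*y^2/2 + k*y - y^3 - 3*y^2 - 7*y


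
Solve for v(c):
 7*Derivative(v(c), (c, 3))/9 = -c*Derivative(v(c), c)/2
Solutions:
 v(c) = C1 + Integral(C2*airyai(-42^(2/3)*c/14) + C3*airybi(-42^(2/3)*c/14), c)


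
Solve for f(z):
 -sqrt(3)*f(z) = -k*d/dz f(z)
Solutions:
 f(z) = C1*exp(sqrt(3)*z/k)


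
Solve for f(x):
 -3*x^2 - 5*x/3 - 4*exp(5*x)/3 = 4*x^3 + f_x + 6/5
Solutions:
 f(x) = C1 - x^4 - x^3 - 5*x^2/6 - 6*x/5 - 4*exp(5*x)/15


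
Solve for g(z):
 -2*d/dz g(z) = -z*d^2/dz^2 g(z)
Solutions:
 g(z) = C1 + C2*z^3


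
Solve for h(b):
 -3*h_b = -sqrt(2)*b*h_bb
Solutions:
 h(b) = C1 + C2*b^(1 + 3*sqrt(2)/2)


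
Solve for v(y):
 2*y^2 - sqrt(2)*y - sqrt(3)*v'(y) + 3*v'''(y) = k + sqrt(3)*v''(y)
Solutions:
 v(y) = C1 + C2*exp(sqrt(3)*y*(1 - sqrt(1 + 4*sqrt(3)))/6) + C3*exp(sqrt(3)*y*(1 + sqrt(1 + 4*sqrt(3)))/6) - sqrt(3)*k*y/3 + 2*sqrt(3)*y^3/9 - 2*sqrt(3)*y^2/3 - sqrt(6)*y^2/6 + sqrt(6)*y/3 + 4*sqrt(3)*y/3 + 4*y


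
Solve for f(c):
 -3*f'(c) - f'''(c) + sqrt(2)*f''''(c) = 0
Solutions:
 f(c) = C1 + C2*exp(c*(-2^(1/3)*(9*sqrt(166) + 82*sqrt(2))^(1/3) - 2^(2/3)/(9*sqrt(166) + 82*sqrt(2))^(1/3) + 2*sqrt(2))/12)*sin(2^(1/3)*sqrt(3)*c*(-(9*sqrt(166) + 82*sqrt(2))^(1/3) + 2^(1/3)/(9*sqrt(166) + 82*sqrt(2))^(1/3))/12) + C3*exp(c*(-2^(1/3)*(9*sqrt(166) + 82*sqrt(2))^(1/3) - 2^(2/3)/(9*sqrt(166) + 82*sqrt(2))^(1/3) + 2*sqrt(2))/12)*cos(2^(1/3)*sqrt(3)*c*(-(9*sqrt(166) + 82*sqrt(2))^(1/3) + 2^(1/3)/(9*sqrt(166) + 82*sqrt(2))^(1/3))/12) + C4*exp(c*(2^(2/3)/(9*sqrt(166) + 82*sqrt(2))^(1/3) + sqrt(2) + 2^(1/3)*(9*sqrt(166) + 82*sqrt(2))^(1/3))/6)


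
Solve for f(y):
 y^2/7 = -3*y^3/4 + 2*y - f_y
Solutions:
 f(y) = C1 - 3*y^4/16 - y^3/21 + y^2


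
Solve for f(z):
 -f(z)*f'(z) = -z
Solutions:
 f(z) = -sqrt(C1 + z^2)
 f(z) = sqrt(C1 + z^2)


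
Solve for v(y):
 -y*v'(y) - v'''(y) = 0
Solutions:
 v(y) = C1 + Integral(C2*airyai(-y) + C3*airybi(-y), y)


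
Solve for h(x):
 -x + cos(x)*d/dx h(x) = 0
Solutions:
 h(x) = C1 + Integral(x/cos(x), x)


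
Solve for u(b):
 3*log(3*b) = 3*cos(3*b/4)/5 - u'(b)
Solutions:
 u(b) = C1 - 3*b*log(b) - 3*b*log(3) + 3*b + 4*sin(3*b/4)/5


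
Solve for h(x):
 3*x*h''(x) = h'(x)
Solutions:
 h(x) = C1 + C2*x^(4/3)


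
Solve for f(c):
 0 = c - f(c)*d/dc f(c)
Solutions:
 f(c) = -sqrt(C1 + c^2)
 f(c) = sqrt(C1 + c^2)


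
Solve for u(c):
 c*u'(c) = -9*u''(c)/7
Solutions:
 u(c) = C1 + C2*erf(sqrt(14)*c/6)


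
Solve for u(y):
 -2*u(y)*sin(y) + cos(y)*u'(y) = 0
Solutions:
 u(y) = C1/cos(y)^2


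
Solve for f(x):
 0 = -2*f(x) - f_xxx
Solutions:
 f(x) = C3*exp(-2^(1/3)*x) + (C1*sin(2^(1/3)*sqrt(3)*x/2) + C2*cos(2^(1/3)*sqrt(3)*x/2))*exp(2^(1/3)*x/2)


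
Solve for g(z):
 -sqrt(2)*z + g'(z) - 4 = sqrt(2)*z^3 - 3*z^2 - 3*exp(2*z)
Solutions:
 g(z) = C1 + sqrt(2)*z^4/4 - z^3 + sqrt(2)*z^2/2 + 4*z - 3*exp(2*z)/2


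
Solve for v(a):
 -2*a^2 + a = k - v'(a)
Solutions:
 v(a) = C1 + 2*a^3/3 - a^2/2 + a*k


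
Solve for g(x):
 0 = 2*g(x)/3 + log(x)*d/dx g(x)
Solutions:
 g(x) = C1*exp(-2*li(x)/3)


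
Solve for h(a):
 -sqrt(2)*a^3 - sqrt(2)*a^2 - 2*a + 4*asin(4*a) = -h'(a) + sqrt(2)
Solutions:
 h(a) = C1 + sqrt(2)*a^4/4 + sqrt(2)*a^3/3 + a^2 - 4*a*asin(4*a) + sqrt(2)*a - sqrt(1 - 16*a^2)


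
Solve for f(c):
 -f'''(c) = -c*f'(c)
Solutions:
 f(c) = C1 + Integral(C2*airyai(c) + C3*airybi(c), c)


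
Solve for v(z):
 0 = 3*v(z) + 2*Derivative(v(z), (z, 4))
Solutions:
 v(z) = (C1*sin(6^(1/4)*z/2) + C2*cos(6^(1/4)*z/2))*exp(-6^(1/4)*z/2) + (C3*sin(6^(1/4)*z/2) + C4*cos(6^(1/4)*z/2))*exp(6^(1/4)*z/2)


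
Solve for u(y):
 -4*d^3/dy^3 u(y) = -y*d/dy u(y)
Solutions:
 u(y) = C1 + Integral(C2*airyai(2^(1/3)*y/2) + C3*airybi(2^(1/3)*y/2), y)


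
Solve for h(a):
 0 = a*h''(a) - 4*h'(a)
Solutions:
 h(a) = C1 + C2*a^5


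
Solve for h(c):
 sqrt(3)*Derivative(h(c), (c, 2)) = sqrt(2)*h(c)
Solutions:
 h(c) = C1*exp(-2^(1/4)*3^(3/4)*c/3) + C2*exp(2^(1/4)*3^(3/4)*c/3)


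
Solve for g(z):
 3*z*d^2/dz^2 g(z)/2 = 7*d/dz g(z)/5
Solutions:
 g(z) = C1 + C2*z^(29/15)


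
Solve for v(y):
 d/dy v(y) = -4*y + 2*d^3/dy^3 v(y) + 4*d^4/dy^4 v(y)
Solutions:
 v(y) = C1 + C4*exp(y/2) - 2*y^2 + (C2*sin(y/2) + C3*cos(y/2))*exp(-y/2)


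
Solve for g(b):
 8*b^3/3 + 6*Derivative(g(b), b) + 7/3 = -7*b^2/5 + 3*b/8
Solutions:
 g(b) = C1 - b^4/9 - 7*b^3/90 + b^2/32 - 7*b/18


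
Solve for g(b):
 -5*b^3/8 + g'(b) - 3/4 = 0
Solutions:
 g(b) = C1 + 5*b^4/32 + 3*b/4


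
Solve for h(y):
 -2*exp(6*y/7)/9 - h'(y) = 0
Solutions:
 h(y) = C1 - 7*exp(6*y/7)/27
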